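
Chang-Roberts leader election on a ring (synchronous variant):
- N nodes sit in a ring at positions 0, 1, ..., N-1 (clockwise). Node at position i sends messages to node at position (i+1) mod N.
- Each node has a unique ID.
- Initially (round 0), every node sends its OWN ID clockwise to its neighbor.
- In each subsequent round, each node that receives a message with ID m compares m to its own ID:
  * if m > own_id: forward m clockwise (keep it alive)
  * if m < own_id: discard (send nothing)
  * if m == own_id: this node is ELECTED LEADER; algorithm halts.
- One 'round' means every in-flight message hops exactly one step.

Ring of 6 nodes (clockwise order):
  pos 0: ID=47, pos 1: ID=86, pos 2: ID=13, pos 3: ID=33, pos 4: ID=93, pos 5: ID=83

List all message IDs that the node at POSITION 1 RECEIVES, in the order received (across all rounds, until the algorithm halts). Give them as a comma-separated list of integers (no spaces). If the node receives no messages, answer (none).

Answer: 47,83,93

Derivation:
Round 1: pos1(id86) recv 47: drop; pos2(id13) recv 86: fwd; pos3(id33) recv 13: drop; pos4(id93) recv 33: drop; pos5(id83) recv 93: fwd; pos0(id47) recv 83: fwd
Round 2: pos3(id33) recv 86: fwd; pos0(id47) recv 93: fwd; pos1(id86) recv 83: drop
Round 3: pos4(id93) recv 86: drop; pos1(id86) recv 93: fwd
Round 4: pos2(id13) recv 93: fwd
Round 5: pos3(id33) recv 93: fwd
Round 6: pos4(id93) recv 93: ELECTED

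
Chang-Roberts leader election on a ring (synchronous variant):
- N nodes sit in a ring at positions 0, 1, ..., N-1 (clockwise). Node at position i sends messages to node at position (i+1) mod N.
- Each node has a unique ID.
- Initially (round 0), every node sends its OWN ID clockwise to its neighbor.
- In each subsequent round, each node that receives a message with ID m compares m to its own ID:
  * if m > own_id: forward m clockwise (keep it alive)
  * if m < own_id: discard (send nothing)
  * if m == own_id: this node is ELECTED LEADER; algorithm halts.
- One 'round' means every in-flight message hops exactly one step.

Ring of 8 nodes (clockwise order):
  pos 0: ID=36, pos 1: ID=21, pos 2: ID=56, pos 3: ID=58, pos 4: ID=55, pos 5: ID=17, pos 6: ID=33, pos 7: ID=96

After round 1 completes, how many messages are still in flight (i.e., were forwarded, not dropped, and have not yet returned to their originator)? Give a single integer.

Round 1: pos1(id21) recv 36: fwd; pos2(id56) recv 21: drop; pos3(id58) recv 56: drop; pos4(id55) recv 58: fwd; pos5(id17) recv 55: fwd; pos6(id33) recv 17: drop; pos7(id96) recv 33: drop; pos0(id36) recv 96: fwd
After round 1: 4 messages still in flight

Answer: 4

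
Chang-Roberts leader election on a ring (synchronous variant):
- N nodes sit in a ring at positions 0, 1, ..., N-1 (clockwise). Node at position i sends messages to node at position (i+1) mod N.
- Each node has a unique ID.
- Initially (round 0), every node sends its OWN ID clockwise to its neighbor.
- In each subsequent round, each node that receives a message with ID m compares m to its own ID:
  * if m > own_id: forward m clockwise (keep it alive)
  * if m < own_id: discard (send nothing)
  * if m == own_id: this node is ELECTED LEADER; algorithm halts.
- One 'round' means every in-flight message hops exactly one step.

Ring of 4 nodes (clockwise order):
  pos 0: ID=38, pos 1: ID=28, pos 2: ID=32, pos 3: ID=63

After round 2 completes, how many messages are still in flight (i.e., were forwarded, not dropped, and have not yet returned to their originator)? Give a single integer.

Round 1: pos1(id28) recv 38: fwd; pos2(id32) recv 28: drop; pos3(id63) recv 32: drop; pos0(id38) recv 63: fwd
Round 2: pos2(id32) recv 38: fwd; pos1(id28) recv 63: fwd
After round 2: 2 messages still in flight

Answer: 2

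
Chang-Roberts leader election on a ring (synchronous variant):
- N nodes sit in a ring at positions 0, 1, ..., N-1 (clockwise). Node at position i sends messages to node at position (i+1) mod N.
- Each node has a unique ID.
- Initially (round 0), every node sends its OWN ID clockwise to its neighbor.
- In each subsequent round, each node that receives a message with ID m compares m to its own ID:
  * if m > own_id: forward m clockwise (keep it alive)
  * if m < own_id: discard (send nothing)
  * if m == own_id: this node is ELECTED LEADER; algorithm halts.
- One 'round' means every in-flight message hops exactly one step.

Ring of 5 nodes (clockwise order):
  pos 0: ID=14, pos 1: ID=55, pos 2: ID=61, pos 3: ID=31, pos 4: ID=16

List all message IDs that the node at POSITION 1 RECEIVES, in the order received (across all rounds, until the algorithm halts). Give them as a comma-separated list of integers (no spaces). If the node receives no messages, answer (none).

Answer: 14,16,31,61

Derivation:
Round 1: pos1(id55) recv 14: drop; pos2(id61) recv 55: drop; pos3(id31) recv 61: fwd; pos4(id16) recv 31: fwd; pos0(id14) recv 16: fwd
Round 2: pos4(id16) recv 61: fwd; pos0(id14) recv 31: fwd; pos1(id55) recv 16: drop
Round 3: pos0(id14) recv 61: fwd; pos1(id55) recv 31: drop
Round 4: pos1(id55) recv 61: fwd
Round 5: pos2(id61) recv 61: ELECTED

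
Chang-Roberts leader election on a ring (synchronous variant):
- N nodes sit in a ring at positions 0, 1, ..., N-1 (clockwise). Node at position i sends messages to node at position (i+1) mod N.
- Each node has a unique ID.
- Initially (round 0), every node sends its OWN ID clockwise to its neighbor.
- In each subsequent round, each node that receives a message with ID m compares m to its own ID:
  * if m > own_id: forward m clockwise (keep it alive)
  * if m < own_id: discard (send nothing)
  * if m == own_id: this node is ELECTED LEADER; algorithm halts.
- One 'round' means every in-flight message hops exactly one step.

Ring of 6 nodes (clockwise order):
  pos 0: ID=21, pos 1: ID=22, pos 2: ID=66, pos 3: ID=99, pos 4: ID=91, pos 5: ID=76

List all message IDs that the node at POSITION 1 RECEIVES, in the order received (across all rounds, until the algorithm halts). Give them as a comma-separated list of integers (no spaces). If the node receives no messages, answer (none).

Answer: 21,76,91,99

Derivation:
Round 1: pos1(id22) recv 21: drop; pos2(id66) recv 22: drop; pos3(id99) recv 66: drop; pos4(id91) recv 99: fwd; pos5(id76) recv 91: fwd; pos0(id21) recv 76: fwd
Round 2: pos5(id76) recv 99: fwd; pos0(id21) recv 91: fwd; pos1(id22) recv 76: fwd
Round 3: pos0(id21) recv 99: fwd; pos1(id22) recv 91: fwd; pos2(id66) recv 76: fwd
Round 4: pos1(id22) recv 99: fwd; pos2(id66) recv 91: fwd; pos3(id99) recv 76: drop
Round 5: pos2(id66) recv 99: fwd; pos3(id99) recv 91: drop
Round 6: pos3(id99) recv 99: ELECTED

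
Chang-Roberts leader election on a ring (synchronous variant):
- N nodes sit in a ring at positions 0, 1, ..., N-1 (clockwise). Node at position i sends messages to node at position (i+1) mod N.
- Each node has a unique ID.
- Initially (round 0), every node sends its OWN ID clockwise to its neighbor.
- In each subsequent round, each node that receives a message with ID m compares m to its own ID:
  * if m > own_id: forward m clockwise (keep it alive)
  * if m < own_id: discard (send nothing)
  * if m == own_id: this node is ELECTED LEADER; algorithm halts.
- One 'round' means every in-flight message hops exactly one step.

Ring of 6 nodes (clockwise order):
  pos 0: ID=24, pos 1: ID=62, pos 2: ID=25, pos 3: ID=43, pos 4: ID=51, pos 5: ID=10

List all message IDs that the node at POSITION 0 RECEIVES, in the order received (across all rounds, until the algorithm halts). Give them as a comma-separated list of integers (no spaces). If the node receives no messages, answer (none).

Round 1: pos1(id62) recv 24: drop; pos2(id25) recv 62: fwd; pos3(id43) recv 25: drop; pos4(id51) recv 43: drop; pos5(id10) recv 51: fwd; pos0(id24) recv 10: drop
Round 2: pos3(id43) recv 62: fwd; pos0(id24) recv 51: fwd
Round 3: pos4(id51) recv 62: fwd; pos1(id62) recv 51: drop
Round 4: pos5(id10) recv 62: fwd
Round 5: pos0(id24) recv 62: fwd
Round 6: pos1(id62) recv 62: ELECTED

Answer: 10,51,62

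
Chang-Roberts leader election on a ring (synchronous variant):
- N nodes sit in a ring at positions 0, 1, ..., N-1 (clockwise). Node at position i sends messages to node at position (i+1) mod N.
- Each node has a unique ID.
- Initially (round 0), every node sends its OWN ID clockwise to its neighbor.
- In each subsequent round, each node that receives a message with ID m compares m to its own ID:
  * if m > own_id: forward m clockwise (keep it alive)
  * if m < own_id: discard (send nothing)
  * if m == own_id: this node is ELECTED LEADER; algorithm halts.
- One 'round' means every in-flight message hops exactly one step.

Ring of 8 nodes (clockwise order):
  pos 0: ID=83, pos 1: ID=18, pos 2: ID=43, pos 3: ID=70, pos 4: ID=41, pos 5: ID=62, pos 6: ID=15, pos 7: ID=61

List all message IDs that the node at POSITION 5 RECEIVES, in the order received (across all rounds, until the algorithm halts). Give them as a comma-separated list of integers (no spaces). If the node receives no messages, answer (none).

Answer: 41,70,83

Derivation:
Round 1: pos1(id18) recv 83: fwd; pos2(id43) recv 18: drop; pos3(id70) recv 43: drop; pos4(id41) recv 70: fwd; pos5(id62) recv 41: drop; pos6(id15) recv 62: fwd; pos7(id61) recv 15: drop; pos0(id83) recv 61: drop
Round 2: pos2(id43) recv 83: fwd; pos5(id62) recv 70: fwd; pos7(id61) recv 62: fwd
Round 3: pos3(id70) recv 83: fwd; pos6(id15) recv 70: fwd; pos0(id83) recv 62: drop
Round 4: pos4(id41) recv 83: fwd; pos7(id61) recv 70: fwd
Round 5: pos5(id62) recv 83: fwd; pos0(id83) recv 70: drop
Round 6: pos6(id15) recv 83: fwd
Round 7: pos7(id61) recv 83: fwd
Round 8: pos0(id83) recv 83: ELECTED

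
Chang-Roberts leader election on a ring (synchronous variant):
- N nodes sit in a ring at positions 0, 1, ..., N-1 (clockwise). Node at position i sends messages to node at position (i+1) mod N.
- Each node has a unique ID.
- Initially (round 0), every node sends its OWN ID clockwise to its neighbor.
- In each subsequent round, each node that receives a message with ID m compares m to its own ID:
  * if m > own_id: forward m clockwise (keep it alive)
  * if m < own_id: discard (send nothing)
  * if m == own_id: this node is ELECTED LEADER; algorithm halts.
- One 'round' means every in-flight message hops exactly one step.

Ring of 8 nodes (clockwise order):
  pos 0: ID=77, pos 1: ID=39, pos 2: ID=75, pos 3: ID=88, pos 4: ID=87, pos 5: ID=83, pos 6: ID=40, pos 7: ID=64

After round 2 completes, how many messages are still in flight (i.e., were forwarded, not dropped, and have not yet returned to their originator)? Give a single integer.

Answer: 4

Derivation:
Round 1: pos1(id39) recv 77: fwd; pos2(id75) recv 39: drop; pos3(id88) recv 75: drop; pos4(id87) recv 88: fwd; pos5(id83) recv 87: fwd; pos6(id40) recv 83: fwd; pos7(id64) recv 40: drop; pos0(id77) recv 64: drop
Round 2: pos2(id75) recv 77: fwd; pos5(id83) recv 88: fwd; pos6(id40) recv 87: fwd; pos7(id64) recv 83: fwd
After round 2: 4 messages still in flight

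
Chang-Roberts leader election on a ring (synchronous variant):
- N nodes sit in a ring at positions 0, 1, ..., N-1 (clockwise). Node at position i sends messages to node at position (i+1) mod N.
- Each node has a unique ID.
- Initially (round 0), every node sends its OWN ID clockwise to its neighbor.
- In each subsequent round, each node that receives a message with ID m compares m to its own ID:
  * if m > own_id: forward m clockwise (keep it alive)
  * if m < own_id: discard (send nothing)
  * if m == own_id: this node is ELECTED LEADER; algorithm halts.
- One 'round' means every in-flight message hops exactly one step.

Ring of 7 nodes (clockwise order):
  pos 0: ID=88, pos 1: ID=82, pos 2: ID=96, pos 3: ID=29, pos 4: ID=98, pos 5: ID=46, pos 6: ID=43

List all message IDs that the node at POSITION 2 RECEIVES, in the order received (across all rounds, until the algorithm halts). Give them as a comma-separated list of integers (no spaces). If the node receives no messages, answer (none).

Answer: 82,88,98

Derivation:
Round 1: pos1(id82) recv 88: fwd; pos2(id96) recv 82: drop; pos3(id29) recv 96: fwd; pos4(id98) recv 29: drop; pos5(id46) recv 98: fwd; pos6(id43) recv 46: fwd; pos0(id88) recv 43: drop
Round 2: pos2(id96) recv 88: drop; pos4(id98) recv 96: drop; pos6(id43) recv 98: fwd; pos0(id88) recv 46: drop
Round 3: pos0(id88) recv 98: fwd
Round 4: pos1(id82) recv 98: fwd
Round 5: pos2(id96) recv 98: fwd
Round 6: pos3(id29) recv 98: fwd
Round 7: pos4(id98) recv 98: ELECTED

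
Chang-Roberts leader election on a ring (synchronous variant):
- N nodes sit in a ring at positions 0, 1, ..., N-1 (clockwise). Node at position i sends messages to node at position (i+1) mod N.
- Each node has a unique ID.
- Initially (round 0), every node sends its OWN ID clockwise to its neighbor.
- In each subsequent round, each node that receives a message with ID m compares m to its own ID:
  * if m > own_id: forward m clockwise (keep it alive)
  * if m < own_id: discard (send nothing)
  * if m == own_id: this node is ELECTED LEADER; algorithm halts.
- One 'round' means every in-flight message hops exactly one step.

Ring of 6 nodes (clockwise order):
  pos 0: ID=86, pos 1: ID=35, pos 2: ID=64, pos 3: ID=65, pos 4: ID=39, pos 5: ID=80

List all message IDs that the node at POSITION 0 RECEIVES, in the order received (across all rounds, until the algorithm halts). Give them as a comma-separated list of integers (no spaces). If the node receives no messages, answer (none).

Answer: 80,86

Derivation:
Round 1: pos1(id35) recv 86: fwd; pos2(id64) recv 35: drop; pos3(id65) recv 64: drop; pos4(id39) recv 65: fwd; pos5(id80) recv 39: drop; pos0(id86) recv 80: drop
Round 2: pos2(id64) recv 86: fwd; pos5(id80) recv 65: drop
Round 3: pos3(id65) recv 86: fwd
Round 4: pos4(id39) recv 86: fwd
Round 5: pos5(id80) recv 86: fwd
Round 6: pos0(id86) recv 86: ELECTED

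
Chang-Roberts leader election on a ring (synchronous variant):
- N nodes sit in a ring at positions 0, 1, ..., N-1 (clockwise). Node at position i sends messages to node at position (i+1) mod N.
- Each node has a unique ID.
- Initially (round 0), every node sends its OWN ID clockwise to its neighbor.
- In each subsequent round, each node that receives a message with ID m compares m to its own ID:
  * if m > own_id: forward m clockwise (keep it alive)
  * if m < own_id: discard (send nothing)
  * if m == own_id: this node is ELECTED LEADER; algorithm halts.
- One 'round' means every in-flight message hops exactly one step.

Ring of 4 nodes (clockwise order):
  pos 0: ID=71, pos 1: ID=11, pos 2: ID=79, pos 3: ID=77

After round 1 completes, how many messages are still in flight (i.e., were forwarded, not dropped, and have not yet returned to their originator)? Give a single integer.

Round 1: pos1(id11) recv 71: fwd; pos2(id79) recv 11: drop; pos3(id77) recv 79: fwd; pos0(id71) recv 77: fwd
After round 1: 3 messages still in flight

Answer: 3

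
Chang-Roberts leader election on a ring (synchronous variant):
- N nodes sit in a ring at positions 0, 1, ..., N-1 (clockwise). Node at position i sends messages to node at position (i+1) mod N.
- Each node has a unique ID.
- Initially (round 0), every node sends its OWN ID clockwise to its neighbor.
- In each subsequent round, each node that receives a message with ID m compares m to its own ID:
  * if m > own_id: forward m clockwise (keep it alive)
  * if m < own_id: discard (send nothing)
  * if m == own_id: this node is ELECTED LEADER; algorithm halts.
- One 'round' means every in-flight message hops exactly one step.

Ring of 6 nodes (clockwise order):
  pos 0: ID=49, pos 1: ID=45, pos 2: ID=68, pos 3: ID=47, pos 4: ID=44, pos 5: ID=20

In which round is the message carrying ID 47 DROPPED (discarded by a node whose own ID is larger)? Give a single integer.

Round 1: pos1(id45) recv 49: fwd; pos2(id68) recv 45: drop; pos3(id47) recv 68: fwd; pos4(id44) recv 47: fwd; pos5(id20) recv 44: fwd; pos0(id49) recv 20: drop
Round 2: pos2(id68) recv 49: drop; pos4(id44) recv 68: fwd; pos5(id20) recv 47: fwd; pos0(id49) recv 44: drop
Round 3: pos5(id20) recv 68: fwd; pos0(id49) recv 47: drop
Round 4: pos0(id49) recv 68: fwd
Round 5: pos1(id45) recv 68: fwd
Round 6: pos2(id68) recv 68: ELECTED
Message ID 47 originates at pos 3; dropped at pos 0 in round 3

Answer: 3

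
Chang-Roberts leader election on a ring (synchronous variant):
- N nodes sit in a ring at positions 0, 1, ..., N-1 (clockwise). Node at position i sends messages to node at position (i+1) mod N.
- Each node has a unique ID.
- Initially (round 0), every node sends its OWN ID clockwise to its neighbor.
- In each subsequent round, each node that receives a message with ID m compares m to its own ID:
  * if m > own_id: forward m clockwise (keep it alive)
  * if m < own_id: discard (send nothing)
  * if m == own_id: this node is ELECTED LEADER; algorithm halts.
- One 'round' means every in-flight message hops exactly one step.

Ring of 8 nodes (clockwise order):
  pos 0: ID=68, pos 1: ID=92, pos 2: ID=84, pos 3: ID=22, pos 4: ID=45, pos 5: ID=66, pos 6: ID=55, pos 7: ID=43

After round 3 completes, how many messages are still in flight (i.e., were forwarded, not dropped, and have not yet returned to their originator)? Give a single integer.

Answer: 2

Derivation:
Round 1: pos1(id92) recv 68: drop; pos2(id84) recv 92: fwd; pos3(id22) recv 84: fwd; pos4(id45) recv 22: drop; pos5(id66) recv 45: drop; pos6(id55) recv 66: fwd; pos7(id43) recv 55: fwd; pos0(id68) recv 43: drop
Round 2: pos3(id22) recv 92: fwd; pos4(id45) recv 84: fwd; pos7(id43) recv 66: fwd; pos0(id68) recv 55: drop
Round 3: pos4(id45) recv 92: fwd; pos5(id66) recv 84: fwd; pos0(id68) recv 66: drop
After round 3: 2 messages still in flight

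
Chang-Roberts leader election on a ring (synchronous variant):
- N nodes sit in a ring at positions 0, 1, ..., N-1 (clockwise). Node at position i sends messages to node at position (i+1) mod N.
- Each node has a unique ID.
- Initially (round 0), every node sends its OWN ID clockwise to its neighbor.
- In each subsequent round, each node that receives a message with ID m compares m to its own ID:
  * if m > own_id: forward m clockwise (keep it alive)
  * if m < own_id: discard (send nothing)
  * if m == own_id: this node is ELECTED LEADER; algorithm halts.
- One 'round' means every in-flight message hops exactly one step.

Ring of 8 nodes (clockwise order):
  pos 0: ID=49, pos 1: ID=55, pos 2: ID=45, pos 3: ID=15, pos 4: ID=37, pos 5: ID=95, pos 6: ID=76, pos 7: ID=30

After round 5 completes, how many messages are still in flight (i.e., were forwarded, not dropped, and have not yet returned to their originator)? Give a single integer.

Round 1: pos1(id55) recv 49: drop; pos2(id45) recv 55: fwd; pos3(id15) recv 45: fwd; pos4(id37) recv 15: drop; pos5(id95) recv 37: drop; pos6(id76) recv 95: fwd; pos7(id30) recv 76: fwd; pos0(id49) recv 30: drop
Round 2: pos3(id15) recv 55: fwd; pos4(id37) recv 45: fwd; pos7(id30) recv 95: fwd; pos0(id49) recv 76: fwd
Round 3: pos4(id37) recv 55: fwd; pos5(id95) recv 45: drop; pos0(id49) recv 95: fwd; pos1(id55) recv 76: fwd
Round 4: pos5(id95) recv 55: drop; pos1(id55) recv 95: fwd; pos2(id45) recv 76: fwd
Round 5: pos2(id45) recv 95: fwd; pos3(id15) recv 76: fwd
After round 5: 2 messages still in flight

Answer: 2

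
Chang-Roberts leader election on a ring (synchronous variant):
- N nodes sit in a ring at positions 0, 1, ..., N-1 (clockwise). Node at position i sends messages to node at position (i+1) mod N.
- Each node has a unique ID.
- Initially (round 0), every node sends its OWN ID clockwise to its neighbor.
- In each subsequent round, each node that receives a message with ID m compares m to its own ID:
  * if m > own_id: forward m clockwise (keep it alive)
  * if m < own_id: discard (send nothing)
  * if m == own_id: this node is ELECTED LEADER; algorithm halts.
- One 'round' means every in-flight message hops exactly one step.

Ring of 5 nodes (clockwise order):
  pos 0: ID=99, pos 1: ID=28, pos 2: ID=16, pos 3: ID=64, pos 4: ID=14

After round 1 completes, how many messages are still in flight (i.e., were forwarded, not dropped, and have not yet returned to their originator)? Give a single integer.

Round 1: pos1(id28) recv 99: fwd; pos2(id16) recv 28: fwd; pos3(id64) recv 16: drop; pos4(id14) recv 64: fwd; pos0(id99) recv 14: drop
After round 1: 3 messages still in flight

Answer: 3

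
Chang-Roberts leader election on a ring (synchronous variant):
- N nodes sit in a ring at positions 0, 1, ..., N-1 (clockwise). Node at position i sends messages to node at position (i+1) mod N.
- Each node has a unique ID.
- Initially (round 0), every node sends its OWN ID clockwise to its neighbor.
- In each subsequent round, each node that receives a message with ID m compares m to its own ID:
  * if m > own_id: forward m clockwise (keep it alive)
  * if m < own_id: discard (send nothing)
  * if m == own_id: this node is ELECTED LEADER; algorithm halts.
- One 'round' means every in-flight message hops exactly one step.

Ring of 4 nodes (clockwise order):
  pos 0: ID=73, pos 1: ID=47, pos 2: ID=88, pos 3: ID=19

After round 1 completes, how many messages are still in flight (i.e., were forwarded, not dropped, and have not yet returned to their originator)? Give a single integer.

Round 1: pos1(id47) recv 73: fwd; pos2(id88) recv 47: drop; pos3(id19) recv 88: fwd; pos0(id73) recv 19: drop
After round 1: 2 messages still in flight

Answer: 2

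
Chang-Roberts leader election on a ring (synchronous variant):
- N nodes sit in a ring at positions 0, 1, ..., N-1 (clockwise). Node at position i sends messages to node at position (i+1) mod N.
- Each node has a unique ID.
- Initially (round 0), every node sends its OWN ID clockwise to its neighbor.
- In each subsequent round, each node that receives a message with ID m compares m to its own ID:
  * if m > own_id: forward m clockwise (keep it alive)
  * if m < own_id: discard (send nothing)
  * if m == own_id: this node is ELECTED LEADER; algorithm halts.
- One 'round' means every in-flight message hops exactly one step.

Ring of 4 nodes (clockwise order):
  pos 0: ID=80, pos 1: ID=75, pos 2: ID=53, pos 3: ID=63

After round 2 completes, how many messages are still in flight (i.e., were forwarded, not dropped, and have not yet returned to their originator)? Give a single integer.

Round 1: pos1(id75) recv 80: fwd; pos2(id53) recv 75: fwd; pos3(id63) recv 53: drop; pos0(id80) recv 63: drop
Round 2: pos2(id53) recv 80: fwd; pos3(id63) recv 75: fwd
After round 2: 2 messages still in flight

Answer: 2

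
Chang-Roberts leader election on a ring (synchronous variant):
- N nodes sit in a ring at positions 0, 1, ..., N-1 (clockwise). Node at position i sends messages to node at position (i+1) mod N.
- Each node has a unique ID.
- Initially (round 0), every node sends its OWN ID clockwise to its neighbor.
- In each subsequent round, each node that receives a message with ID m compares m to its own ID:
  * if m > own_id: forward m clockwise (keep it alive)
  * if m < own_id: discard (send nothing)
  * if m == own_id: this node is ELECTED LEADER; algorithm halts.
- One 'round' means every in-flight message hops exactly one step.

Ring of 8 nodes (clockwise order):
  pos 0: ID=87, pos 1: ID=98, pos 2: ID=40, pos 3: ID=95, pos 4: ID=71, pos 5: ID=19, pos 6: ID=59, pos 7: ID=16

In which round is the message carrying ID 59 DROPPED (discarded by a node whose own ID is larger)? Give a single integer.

Answer: 2

Derivation:
Round 1: pos1(id98) recv 87: drop; pos2(id40) recv 98: fwd; pos3(id95) recv 40: drop; pos4(id71) recv 95: fwd; pos5(id19) recv 71: fwd; pos6(id59) recv 19: drop; pos7(id16) recv 59: fwd; pos0(id87) recv 16: drop
Round 2: pos3(id95) recv 98: fwd; pos5(id19) recv 95: fwd; pos6(id59) recv 71: fwd; pos0(id87) recv 59: drop
Round 3: pos4(id71) recv 98: fwd; pos6(id59) recv 95: fwd; pos7(id16) recv 71: fwd
Round 4: pos5(id19) recv 98: fwd; pos7(id16) recv 95: fwd; pos0(id87) recv 71: drop
Round 5: pos6(id59) recv 98: fwd; pos0(id87) recv 95: fwd
Round 6: pos7(id16) recv 98: fwd; pos1(id98) recv 95: drop
Round 7: pos0(id87) recv 98: fwd
Round 8: pos1(id98) recv 98: ELECTED
Message ID 59 originates at pos 6; dropped at pos 0 in round 2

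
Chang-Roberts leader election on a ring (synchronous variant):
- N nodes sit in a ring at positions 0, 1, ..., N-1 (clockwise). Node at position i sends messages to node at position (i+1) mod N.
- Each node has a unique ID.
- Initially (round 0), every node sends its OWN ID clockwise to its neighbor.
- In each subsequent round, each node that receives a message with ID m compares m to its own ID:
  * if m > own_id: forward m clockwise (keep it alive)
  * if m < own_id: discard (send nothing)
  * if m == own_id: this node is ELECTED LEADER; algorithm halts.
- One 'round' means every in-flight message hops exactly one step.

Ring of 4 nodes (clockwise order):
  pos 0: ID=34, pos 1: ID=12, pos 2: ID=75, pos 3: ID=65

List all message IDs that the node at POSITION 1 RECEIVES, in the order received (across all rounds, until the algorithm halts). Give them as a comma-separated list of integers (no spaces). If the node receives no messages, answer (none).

Answer: 34,65,75

Derivation:
Round 1: pos1(id12) recv 34: fwd; pos2(id75) recv 12: drop; pos3(id65) recv 75: fwd; pos0(id34) recv 65: fwd
Round 2: pos2(id75) recv 34: drop; pos0(id34) recv 75: fwd; pos1(id12) recv 65: fwd
Round 3: pos1(id12) recv 75: fwd; pos2(id75) recv 65: drop
Round 4: pos2(id75) recv 75: ELECTED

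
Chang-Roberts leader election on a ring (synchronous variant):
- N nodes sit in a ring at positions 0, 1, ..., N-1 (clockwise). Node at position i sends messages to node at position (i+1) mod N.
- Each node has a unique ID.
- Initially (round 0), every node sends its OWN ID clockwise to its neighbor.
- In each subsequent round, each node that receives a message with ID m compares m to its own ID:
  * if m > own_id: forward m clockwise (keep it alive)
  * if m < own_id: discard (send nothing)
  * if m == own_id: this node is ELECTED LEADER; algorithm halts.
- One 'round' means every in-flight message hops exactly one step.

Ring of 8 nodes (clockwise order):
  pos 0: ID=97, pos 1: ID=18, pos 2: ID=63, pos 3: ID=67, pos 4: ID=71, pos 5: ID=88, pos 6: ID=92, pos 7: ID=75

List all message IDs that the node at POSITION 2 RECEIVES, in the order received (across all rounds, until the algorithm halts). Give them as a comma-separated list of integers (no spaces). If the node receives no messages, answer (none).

Round 1: pos1(id18) recv 97: fwd; pos2(id63) recv 18: drop; pos3(id67) recv 63: drop; pos4(id71) recv 67: drop; pos5(id88) recv 71: drop; pos6(id92) recv 88: drop; pos7(id75) recv 92: fwd; pos0(id97) recv 75: drop
Round 2: pos2(id63) recv 97: fwd; pos0(id97) recv 92: drop
Round 3: pos3(id67) recv 97: fwd
Round 4: pos4(id71) recv 97: fwd
Round 5: pos5(id88) recv 97: fwd
Round 6: pos6(id92) recv 97: fwd
Round 7: pos7(id75) recv 97: fwd
Round 8: pos0(id97) recv 97: ELECTED

Answer: 18,97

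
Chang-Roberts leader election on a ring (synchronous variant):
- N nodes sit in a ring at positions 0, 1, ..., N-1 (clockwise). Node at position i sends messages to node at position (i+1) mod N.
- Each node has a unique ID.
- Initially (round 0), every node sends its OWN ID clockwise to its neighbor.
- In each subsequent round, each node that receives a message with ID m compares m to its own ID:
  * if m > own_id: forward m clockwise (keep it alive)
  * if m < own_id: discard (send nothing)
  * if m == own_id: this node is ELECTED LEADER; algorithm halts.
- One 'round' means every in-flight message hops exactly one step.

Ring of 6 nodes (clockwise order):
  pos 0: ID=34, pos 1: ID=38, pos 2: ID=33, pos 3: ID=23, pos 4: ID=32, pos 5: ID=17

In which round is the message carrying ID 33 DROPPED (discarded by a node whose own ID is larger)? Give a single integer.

Round 1: pos1(id38) recv 34: drop; pos2(id33) recv 38: fwd; pos3(id23) recv 33: fwd; pos4(id32) recv 23: drop; pos5(id17) recv 32: fwd; pos0(id34) recv 17: drop
Round 2: pos3(id23) recv 38: fwd; pos4(id32) recv 33: fwd; pos0(id34) recv 32: drop
Round 3: pos4(id32) recv 38: fwd; pos5(id17) recv 33: fwd
Round 4: pos5(id17) recv 38: fwd; pos0(id34) recv 33: drop
Round 5: pos0(id34) recv 38: fwd
Round 6: pos1(id38) recv 38: ELECTED
Message ID 33 originates at pos 2; dropped at pos 0 in round 4

Answer: 4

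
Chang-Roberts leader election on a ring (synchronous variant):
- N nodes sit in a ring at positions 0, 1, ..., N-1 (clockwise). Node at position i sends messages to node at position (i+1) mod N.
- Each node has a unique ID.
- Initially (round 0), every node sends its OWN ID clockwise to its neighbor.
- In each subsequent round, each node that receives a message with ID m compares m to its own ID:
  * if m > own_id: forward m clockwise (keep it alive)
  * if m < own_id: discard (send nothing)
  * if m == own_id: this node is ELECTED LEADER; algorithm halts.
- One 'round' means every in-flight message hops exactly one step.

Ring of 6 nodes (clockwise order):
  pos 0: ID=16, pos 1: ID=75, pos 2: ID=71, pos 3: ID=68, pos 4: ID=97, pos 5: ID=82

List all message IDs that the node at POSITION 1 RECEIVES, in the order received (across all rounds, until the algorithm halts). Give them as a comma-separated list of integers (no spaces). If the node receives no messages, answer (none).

Answer: 16,82,97

Derivation:
Round 1: pos1(id75) recv 16: drop; pos2(id71) recv 75: fwd; pos3(id68) recv 71: fwd; pos4(id97) recv 68: drop; pos5(id82) recv 97: fwd; pos0(id16) recv 82: fwd
Round 2: pos3(id68) recv 75: fwd; pos4(id97) recv 71: drop; pos0(id16) recv 97: fwd; pos1(id75) recv 82: fwd
Round 3: pos4(id97) recv 75: drop; pos1(id75) recv 97: fwd; pos2(id71) recv 82: fwd
Round 4: pos2(id71) recv 97: fwd; pos3(id68) recv 82: fwd
Round 5: pos3(id68) recv 97: fwd; pos4(id97) recv 82: drop
Round 6: pos4(id97) recv 97: ELECTED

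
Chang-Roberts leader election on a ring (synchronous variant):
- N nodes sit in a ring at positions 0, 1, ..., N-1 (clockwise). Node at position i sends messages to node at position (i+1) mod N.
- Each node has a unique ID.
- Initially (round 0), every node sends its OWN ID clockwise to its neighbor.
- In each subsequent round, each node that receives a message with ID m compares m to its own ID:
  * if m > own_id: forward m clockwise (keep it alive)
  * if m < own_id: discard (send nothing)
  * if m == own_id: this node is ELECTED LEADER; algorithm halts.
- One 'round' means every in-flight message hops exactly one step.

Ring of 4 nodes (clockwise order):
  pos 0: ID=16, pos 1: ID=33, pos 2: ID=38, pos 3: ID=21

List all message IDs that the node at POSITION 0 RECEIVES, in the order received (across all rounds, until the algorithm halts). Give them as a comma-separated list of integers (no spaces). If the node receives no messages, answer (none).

Answer: 21,38

Derivation:
Round 1: pos1(id33) recv 16: drop; pos2(id38) recv 33: drop; pos3(id21) recv 38: fwd; pos0(id16) recv 21: fwd
Round 2: pos0(id16) recv 38: fwd; pos1(id33) recv 21: drop
Round 3: pos1(id33) recv 38: fwd
Round 4: pos2(id38) recv 38: ELECTED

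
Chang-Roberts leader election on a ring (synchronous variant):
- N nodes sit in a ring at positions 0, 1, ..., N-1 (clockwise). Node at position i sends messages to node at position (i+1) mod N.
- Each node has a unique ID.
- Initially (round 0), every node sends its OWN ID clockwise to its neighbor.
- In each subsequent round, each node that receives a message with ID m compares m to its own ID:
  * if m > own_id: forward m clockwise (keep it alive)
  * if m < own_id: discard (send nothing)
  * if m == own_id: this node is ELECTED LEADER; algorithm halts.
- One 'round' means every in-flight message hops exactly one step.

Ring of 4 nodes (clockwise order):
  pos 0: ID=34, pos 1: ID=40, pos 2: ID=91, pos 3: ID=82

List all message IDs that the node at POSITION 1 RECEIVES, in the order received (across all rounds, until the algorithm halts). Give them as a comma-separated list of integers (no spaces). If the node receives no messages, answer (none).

Round 1: pos1(id40) recv 34: drop; pos2(id91) recv 40: drop; pos3(id82) recv 91: fwd; pos0(id34) recv 82: fwd
Round 2: pos0(id34) recv 91: fwd; pos1(id40) recv 82: fwd
Round 3: pos1(id40) recv 91: fwd; pos2(id91) recv 82: drop
Round 4: pos2(id91) recv 91: ELECTED

Answer: 34,82,91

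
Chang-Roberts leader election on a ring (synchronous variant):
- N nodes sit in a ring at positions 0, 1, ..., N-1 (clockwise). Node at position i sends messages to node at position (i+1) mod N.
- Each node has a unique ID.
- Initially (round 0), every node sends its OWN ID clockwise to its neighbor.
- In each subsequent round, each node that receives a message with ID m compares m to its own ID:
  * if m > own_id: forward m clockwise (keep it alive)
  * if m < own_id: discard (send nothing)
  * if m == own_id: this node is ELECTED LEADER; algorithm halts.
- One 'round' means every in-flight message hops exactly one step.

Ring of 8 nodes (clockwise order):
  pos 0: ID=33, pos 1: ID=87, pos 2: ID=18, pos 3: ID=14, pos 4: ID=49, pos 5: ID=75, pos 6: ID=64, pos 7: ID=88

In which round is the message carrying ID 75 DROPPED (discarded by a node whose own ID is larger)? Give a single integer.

Answer: 2

Derivation:
Round 1: pos1(id87) recv 33: drop; pos2(id18) recv 87: fwd; pos3(id14) recv 18: fwd; pos4(id49) recv 14: drop; pos5(id75) recv 49: drop; pos6(id64) recv 75: fwd; pos7(id88) recv 64: drop; pos0(id33) recv 88: fwd
Round 2: pos3(id14) recv 87: fwd; pos4(id49) recv 18: drop; pos7(id88) recv 75: drop; pos1(id87) recv 88: fwd
Round 3: pos4(id49) recv 87: fwd; pos2(id18) recv 88: fwd
Round 4: pos5(id75) recv 87: fwd; pos3(id14) recv 88: fwd
Round 5: pos6(id64) recv 87: fwd; pos4(id49) recv 88: fwd
Round 6: pos7(id88) recv 87: drop; pos5(id75) recv 88: fwd
Round 7: pos6(id64) recv 88: fwd
Round 8: pos7(id88) recv 88: ELECTED
Message ID 75 originates at pos 5; dropped at pos 7 in round 2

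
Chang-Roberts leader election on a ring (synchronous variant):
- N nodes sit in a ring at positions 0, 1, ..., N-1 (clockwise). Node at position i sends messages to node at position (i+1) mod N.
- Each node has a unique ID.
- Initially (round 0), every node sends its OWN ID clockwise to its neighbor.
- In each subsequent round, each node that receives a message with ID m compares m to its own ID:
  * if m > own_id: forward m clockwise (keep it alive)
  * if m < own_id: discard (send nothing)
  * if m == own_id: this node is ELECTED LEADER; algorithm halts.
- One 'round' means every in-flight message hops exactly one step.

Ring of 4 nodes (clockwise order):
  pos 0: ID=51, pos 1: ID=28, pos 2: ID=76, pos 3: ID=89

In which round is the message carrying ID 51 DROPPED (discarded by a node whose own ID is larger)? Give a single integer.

Round 1: pos1(id28) recv 51: fwd; pos2(id76) recv 28: drop; pos3(id89) recv 76: drop; pos0(id51) recv 89: fwd
Round 2: pos2(id76) recv 51: drop; pos1(id28) recv 89: fwd
Round 3: pos2(id76) recv 89: fwd
Round 4: pos3(id89) recv 89: ELECTED
Message ID 51 originates at pos 0; dropped at pos 2 in round 2

Answer: 2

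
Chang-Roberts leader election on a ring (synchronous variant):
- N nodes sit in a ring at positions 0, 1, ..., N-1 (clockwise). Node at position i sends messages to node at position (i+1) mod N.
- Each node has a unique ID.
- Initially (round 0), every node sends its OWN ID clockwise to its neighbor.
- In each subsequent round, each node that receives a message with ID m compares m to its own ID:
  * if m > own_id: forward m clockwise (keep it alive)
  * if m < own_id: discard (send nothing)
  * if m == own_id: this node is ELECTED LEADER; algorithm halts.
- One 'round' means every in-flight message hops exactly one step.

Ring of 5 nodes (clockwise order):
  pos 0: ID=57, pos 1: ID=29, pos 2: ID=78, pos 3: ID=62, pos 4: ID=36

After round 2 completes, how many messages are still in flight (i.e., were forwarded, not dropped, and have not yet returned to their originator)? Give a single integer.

Answer: 2

Derivation:
Round 1: pos1(id29) recv 57: fwd; pos2(id78) recv 29: drop; pos3(id62) recv 78: fwd; pos4(id36) recv 62: fwd; pos0(id57) recv 36: drop
Round 2: pos2(id78) recv 57: drop; pos4(id36) recv 78: fwd; pos0(id57) recv 62: fwd
After round 2: 2 messages still in flight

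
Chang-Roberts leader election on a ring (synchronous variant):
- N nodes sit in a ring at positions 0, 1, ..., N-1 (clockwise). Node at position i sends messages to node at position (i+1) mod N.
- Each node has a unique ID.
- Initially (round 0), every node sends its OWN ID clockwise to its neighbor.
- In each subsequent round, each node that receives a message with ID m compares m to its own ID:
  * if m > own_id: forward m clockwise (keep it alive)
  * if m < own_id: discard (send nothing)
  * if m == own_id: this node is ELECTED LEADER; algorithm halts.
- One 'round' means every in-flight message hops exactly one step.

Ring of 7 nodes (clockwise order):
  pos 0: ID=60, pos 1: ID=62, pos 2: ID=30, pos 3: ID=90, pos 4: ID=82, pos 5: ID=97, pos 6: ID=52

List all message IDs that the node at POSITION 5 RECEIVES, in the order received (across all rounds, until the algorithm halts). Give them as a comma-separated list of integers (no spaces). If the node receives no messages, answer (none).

Round 1: pos1(id62) recv 60: drop; pos2(id30) recv 62: fwd; pos3(id90) recv 30: drop; pos4(id82) recv 90: fwd; pos5(id97) recv 82: drop; pos6(id52) recv 97: fwd; pos0(id60) recv 52: drop
Round 2: pos3(id90) recv 62: drop; pos5(id97) recv 90: drop; pos0(id60) recv 97: fwd
Round 3: pos1(id62) recv 97: fwd
Round 4: pos2(id30) recv 97: fwd
Round 5: pos3(id90) recv 97: fwd
Round 6: pos4(id82) recv 97: fwd
Round 7: pos5(id97) recv 97: ELECTED

Answer: 82,90,97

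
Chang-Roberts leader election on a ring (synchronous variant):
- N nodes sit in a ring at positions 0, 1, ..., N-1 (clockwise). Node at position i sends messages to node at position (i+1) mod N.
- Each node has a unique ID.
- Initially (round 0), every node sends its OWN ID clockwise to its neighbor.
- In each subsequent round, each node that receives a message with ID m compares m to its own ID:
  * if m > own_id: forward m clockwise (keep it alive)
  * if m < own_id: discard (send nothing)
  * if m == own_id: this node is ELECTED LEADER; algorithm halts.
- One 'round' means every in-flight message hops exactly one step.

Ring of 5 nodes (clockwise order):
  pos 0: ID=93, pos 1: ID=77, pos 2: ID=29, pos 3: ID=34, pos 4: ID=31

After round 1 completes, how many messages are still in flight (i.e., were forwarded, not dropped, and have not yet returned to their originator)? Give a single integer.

Round 1: pos1(id77) recv 93: fwd; pos2(id29) recv 77: fwd; pos3(id34) recv 29: drop; pos4(id31) recv 34: fwd; pos0(id93) recv 31: drop
After round 1: 3 messages still in flight

Answer: 3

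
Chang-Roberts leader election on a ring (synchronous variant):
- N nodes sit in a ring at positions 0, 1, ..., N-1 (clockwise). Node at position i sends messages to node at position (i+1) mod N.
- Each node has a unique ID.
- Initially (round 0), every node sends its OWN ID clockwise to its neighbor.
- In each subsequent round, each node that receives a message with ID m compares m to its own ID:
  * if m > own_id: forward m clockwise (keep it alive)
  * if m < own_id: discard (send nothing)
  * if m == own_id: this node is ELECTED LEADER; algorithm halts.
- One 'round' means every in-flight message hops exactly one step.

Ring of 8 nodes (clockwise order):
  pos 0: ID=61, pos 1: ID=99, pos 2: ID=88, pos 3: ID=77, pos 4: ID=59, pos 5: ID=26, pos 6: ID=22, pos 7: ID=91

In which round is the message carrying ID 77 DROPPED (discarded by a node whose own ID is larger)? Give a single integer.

Round 1: pos1(id99) recv 61: drop; pos2(id88) recv 99: fwd; pos3(id77) recv 88: fwd; pos4(id59) recv 77: fwd; pos5(id26) recv 59: fwd; pos6(id22) recv 26: fwd; pos7(id91) recv 22: drop; pos0(id61) recv 91: fwd
Round 2: pos3(id77) recv 99: fwd; pos4(id59) recv 88: fwd; pos5(id26) recv 77: fwd; pos6(id22) recv 59: fwd; pos7(id91) recv 26: drop; pos1(id99) recv 91: drop
Round 3: pos4(id59) recv 99: fwd; pos5(id26) recv 88: fwd; pos6(id22) recv 77: fwd; pos7(id91) recv 59: drop
Round 4: pos5(id26) recv 99: fwd; pos6(id22) recv 88: fwd; pos7(id91) recv 77: drop
Round 5: pos6(id22) recv 99: fwd; pos7(id91) recv 88: drop
Round 6: pos7(id91) recv 99: fwd
Round 7: pos0(id61) recv 99: fwd
Round 8: pos1(id99) recv 99: ELECTED
Message ID 77 originates at pos 3; dropped at pos 7 in round 4

Answer: 4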